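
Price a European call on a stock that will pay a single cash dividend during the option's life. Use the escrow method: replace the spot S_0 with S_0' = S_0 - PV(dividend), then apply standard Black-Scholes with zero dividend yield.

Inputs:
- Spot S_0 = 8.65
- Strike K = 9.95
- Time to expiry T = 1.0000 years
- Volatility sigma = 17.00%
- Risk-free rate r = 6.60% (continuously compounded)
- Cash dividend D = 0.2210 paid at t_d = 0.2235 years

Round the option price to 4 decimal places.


PV(D) = D * exp(-r * t_d) = 0.2210 * 0.98535726 = 0.21776396
S_0' = S_0 - PV(D) = 8.6500 - 0.21776396 = 8.43223604
d1 = (ln(S_0'/K) + (r + sigma^2/2)*T) / (sigma*sqrt(T)) = -0.50035627
d2 = d1 - sigma*sqrt(T) = -0.67035627
exp(-rT) = 0.93613086
N(d1) = 0.30841212; N(d2) = 0.25131535
C = S_0' * N(d1) - K * exp(-rT) * N(d2) = 8.43223604 * 0.30841212 - 9.9500 * 0.93613086 * 0.25131535 = 0.2597

Answer: Price = 0.2597


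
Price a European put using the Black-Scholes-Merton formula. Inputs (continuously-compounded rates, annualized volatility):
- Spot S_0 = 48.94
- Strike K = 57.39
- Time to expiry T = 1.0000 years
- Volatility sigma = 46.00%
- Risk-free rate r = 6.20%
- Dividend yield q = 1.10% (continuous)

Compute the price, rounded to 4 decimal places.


Answer: Price = 12.3282

Derivation:
d1 = (ln(S/K) + (r - q + 0.5*sigma^2) * T) / (sigma * sqrt(T)) = -0.00538047
d2 = d1 - sigma * sqrt(T) = -0.46538047
exp(-rT) = 0.93988289; exp(-qT) = 0.98906028
P = K * exp(-rT) * N(-d2) - S_0 * exp(-qT) * N(-d1)
N(-d1) = 0.50214648; N(-d2) = 0.67917049
P = 57.3900 * 0.93988289 * 0.67917049 - 48.9400 * 0.98906028 * 0.50214648 = 12.3282


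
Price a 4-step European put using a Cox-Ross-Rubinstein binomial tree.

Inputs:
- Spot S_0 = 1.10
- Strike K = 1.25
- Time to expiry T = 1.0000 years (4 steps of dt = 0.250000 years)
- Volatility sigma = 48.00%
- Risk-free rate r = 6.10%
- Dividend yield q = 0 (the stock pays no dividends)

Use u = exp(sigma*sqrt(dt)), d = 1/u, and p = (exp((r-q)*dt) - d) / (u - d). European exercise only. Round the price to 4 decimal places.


Answer: Price = V(0,0) = 0.2621

Derivation:
dt = T/N = 0.250000
u = exp(sigma*sqrt(dt)) = 1.271249; d = 1/u = 0.786628
p = (exp((r-q)*dt) - d) / (u - d) = 0.471995
Discount per step: exp(-r*dt) = 0.984866
Stock lattice S(k, i) with i counting down-moves:
  k=0: S(0,0) = 1.1000
  k=1: S(1,0) = 1.3984; S(1,1) = 0.8653
  k=2: S(2,0) = 1.7777; S(2,1) = 1.1000; S(2,2) = 0.6807
  k=3: S(3,0) = 2.2599; S(3,1) = 1.3984; S(3,2) = 0.8653; S(3,3) = 0.5354
  k=4: S(4,0) = 2.8729; S(4,1) = 1.7777; S(4,2) = 1.1000; S(4,3) = 0.6807; S(4,4) = 0.4212
Terminal payoffs V(N, i) = max(K - S_T, 0):
  V(4,0) = 0.000000; V(4,1) = 0.000000; V(4,2) = 0.150000; V(4,3) = 0.569338; V(4,4) = 0.828818
Backward induction: V(k, i) = exp(-r*dt) * [p * V(k+1, i) + (1-p) * V(k+1, i+1)].
  V(3,0) = exp(-r*dt) * [p*0.000000 + (1-p)*0.000000] = 0.000000
  V(3,1) = exp(-r*dt) * [p*0.000000 + (1-p)*0.150000] = 0.078002
  V(3,2) = exp(-r*dt) * [p*0.150000 + (1-p)*0.569338] = 0.365791
  V(3,3) = exp(-r*dt) * [p*0.569338 + (1-p)*0.828818] = 0.695655
  V(2,0) = exp(-r*dt) * [p*0.000000 + (1-p)*0.078002] = 0.040562
  V(2,1) = exp(-r*dt) * [p*0.078002 + (1-p)*0.365791] = 0.226476
  V(2,2) = exp(-r*dt) * [p*0.365791 + (1-p)*0.695655] = 0.531789
  V(1,0) = exp(-r*dt) * [p*0.040562 + (1-p)*0.226476] = 0.136626
  V(1,1) = exp(-r*dt) * [p*0.226476 + (1-p)*0.531789] = 0.381815
  V(0,0) = exp(-r*dt) * [p*0.136626 + (1-p)*0.381815] = 0.262060


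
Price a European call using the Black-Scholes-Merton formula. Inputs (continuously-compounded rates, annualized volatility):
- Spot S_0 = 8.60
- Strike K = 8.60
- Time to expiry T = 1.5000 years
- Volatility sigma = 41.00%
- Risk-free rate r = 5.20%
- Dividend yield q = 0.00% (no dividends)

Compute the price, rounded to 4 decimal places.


Answer: Price = 1.9829

Derivation:
d1 = (ln(S/K) + (r - q + 0.5*sigma^2) * T) / (sigma * sqrt(T)) = 0.40640619
d2 = d1 - sigma * sqrt(T) = -0.09573920
exp(-rT) = 0.92496443; exp(-qT) = 1.00000000
C = S_0 * exp(-qT) * N(d1) - K * exp(-rT) * N(d2)
N(d1) = 0.65777792; N(d2) = 0.46186385
C = 8.6000 * 1.00000000 * 0.65777792 - 8.6000 * 0.92496443 * 0.46186385 = 1.9829


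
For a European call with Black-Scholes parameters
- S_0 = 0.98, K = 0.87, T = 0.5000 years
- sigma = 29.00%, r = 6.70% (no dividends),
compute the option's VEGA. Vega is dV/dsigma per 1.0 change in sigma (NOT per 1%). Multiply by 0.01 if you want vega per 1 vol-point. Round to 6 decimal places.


d1 = 0.8465012281; d2 = 0.6414402616
phi(d1) = 0.2788111250; exp(-qT) = 1.0000000000; exp(-rT) = 0.9670549112
Vega = S * exp(-qT) * phi(d1) * sqrt(T) = 0.9800 * 1.0000000000 * 0.2788111250 * 0.7071067812 = 0.193206

Answer: Vega = 0.193206


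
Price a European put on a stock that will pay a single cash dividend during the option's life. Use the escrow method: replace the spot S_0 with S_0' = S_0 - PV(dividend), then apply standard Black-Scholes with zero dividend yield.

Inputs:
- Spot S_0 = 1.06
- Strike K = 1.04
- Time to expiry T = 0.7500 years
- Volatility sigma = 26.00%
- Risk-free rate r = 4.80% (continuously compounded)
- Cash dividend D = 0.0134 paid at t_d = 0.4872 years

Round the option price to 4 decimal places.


PV(D) = D * exp(-r * t_d) = 0.0134 * 0.97688572 = 0.01309027
S_0' = S_0 - PV(D) = 1.0600 - 0.01309027 = 1.04690973
d1 = (ln(S_0'/K) + (r + sigma^2/2)*T) / (sigma*sqrt(T)) = 0.30187424
d2 = d1 - sigma*sqrt(T) = 0.07670764
exp(-rT) = 0.96464029
N(-d1) = 0.38137397; N(-d2) = 0.46942806
P = K * exp(-rT) * N(-d2) - S_0' * N(-d1) = 1.0400 * 0.96464029 * 0.46942806 - 1.04690973 * 0.38137397 = 0.0717

Answer: Price = 0.0717


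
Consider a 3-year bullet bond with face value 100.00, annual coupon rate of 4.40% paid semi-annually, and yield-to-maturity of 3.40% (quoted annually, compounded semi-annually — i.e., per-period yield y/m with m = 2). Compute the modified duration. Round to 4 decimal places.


Coupon per period c = face * coupon_rate / m = 2.200000
Periods per year m = 2; per-period yield y/m = 0.017000
Number of cashflows N = 6
Cashflows (t years, CF_t, discount factor 1/(1+y/m)^(m*t), PV):
  t = 0.5000: CF_t = 2.200000, DF = 0.983284, PV = 2.163225
  t = 1.0000: CF_t = 2.200000, DF = 0.966848, PV = 2.127065
  t = 1.5000: CF_t = 2.200000, DF = 0.950686, PV = 2.091509
  t = 2.0000: CF_t = 2.200000, DF = 0.934795, PV = 2.056548
  t = 2.5000: CF_t = 2.200000, DF = 0.919169, PV = 2.022171
  t = 3.0000: CF_t = 102.200000, DF = 0.903804, PV = 92.368774
Price P = sum_t PV_t = 102.829293
First compute Macaulay numerator sum_t t * PV_t:
  t * PV_t at t = 0.5000: 1.081613
  t * PV_t at t = 1.0000: 2.127065
  t * PV_t at t = 1.5000: 3.137264
  t * PV_t at t = 2.0000: 4.113096
  t * PV_t at t = 2.5000: 5.055428
  t * PV_t at t = 3.0000: 277.106321
Macaulay duration D = 292.620787 / 102.829293 = 2.845695
Modified duration = D / (1 + y/m) = 2.845695 / (1 + 0.017000) = 2.798127

Answer: Modified duration = 2.7981


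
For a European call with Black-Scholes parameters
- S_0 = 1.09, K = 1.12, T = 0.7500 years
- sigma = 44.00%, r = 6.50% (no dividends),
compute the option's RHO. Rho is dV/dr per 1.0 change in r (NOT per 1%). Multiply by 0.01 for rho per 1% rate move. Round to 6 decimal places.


Answer: Rho = 0.357425

Derivation:
d1 = 0.2472082924; d2 = -0.1338428853
phi(d1) = 0.3869365693; exp(-qT) = 1.0000000000; exp(-rT) = 0.9524192047
N(d2) = 0.4467634073
Rho = K*T*exp(-rT)*N(d2) = 1.1200 * 0.7500 * 0.9524192047 * 0.4467634073 = 0.357425


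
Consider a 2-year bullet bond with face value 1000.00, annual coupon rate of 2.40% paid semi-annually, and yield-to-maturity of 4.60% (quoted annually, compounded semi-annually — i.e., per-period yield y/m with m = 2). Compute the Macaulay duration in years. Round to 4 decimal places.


Coupon per period c = face * coupon_rate / m = 12.000000
Periods per year m = 2; per-period yield y/m = 0.023000
Number of cashflows N = 4
Cashflows (t years, CF_t, discount factor 1/(1+y/m)^(m*t), PV):
  t = 0.5000: CF_t = 12.000000, DF = 0.977517, PV = 11.730205
  t = 1.0000: CF_t = 12.000000, DF = 0.955540, PV = 11.466476
  t = 1.5000: CF_t = 12.000000, DF = 0.934056, PV = 11.208677
  t = 2.0000: CF_t = 1012.000000, DF = 0.913056, PV = 924.012779
Price P = sum_t PV_t = 958.418138
Macaulay numerator sum_t t * PV_t:
  t * PV_t at t = 0.5000: 5.865103
  t * PV_t at t = 1.0000: 11.466476
  t * PV_t at t = 1.5000: 16.813015
  t * PV_t at t = 2.0000: 1848.025559
Macaulay duration D = (sum_t t * PV_t) / P = 1882.170153 / 958.418138 = 1.963830

Answer: Macaulay duration = 1.9638 years


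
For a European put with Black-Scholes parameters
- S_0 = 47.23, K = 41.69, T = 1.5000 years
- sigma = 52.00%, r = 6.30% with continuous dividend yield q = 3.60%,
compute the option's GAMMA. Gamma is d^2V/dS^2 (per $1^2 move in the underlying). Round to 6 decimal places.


Answer: Gamma = 0.010633

Derivation:
d1 = 0.5779351097; d2 = -0.0589322235
phi(d1) = 0.3375832850; exp(-qT) = 0.9474321065; exp(-rT) = 0.9098277346
Gamma = exp(-qT) * phi(d1) / (S * sigma * sqrt(T)) = 0.9474321065 * 0.3375832850 / (47.2300 * 0.5200 * 1.2247448714) = 0.010633


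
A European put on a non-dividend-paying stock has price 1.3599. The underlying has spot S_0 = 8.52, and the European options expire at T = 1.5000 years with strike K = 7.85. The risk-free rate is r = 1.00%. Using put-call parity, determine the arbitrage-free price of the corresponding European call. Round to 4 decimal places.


Put-call parity: C - P = S_0 * exp(-qT) - K * exp(-rT).
S_0 * exp(-qT) = 8.5200 * 1.00000000 = 8.52000000
K * exp(-rT) = 7.8500 * 0.98511194 = 7.73312873
C = P + S*exp(-qT) - K*exp(-rT)
C = 1.3599 + 8.52000000 - 7.73312873 = 2.1468

Answer: Call price = 2.1468


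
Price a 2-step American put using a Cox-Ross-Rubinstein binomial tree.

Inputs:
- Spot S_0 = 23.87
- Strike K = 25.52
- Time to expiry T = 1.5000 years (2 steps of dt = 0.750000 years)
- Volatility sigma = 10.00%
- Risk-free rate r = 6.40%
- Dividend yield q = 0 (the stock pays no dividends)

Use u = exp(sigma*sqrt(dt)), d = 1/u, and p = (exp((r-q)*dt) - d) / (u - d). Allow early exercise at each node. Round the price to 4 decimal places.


Answer: Price = V(0,0) = 1.6500

Derivation:
dt = T/N = 0.750000
u = exp(sigma*sqrt(dt)) = 1.090463; d = 1/u = 0.917042
p = (exp((r-q)*dt) - d) / (u - d) = 0.761895
Discount per step: exp(-r*dt) = 0.953134
Stock lattice S(k, i) with i counting down-moves:
  k=0: S(0,0) = 23.8700
  k=1: S(1,0) = 26.0294; S(1,1) = 21.8898
  k=2: S(2,0) = 28.3841; S(2,1) = 23.8700; S(2,2) = 20.0738
Terminal payoffs V(N, i) = max(K - S_T, 0):
  V(2,0) = 0.000000; V(2,1) = 1.650000; V(2,2) = 5.446162
Backward induction: V(k, i) = exp(-r*dt) * [p * V(k+1, i) + (1-p) * V(k+1, i+1)]; then take max(V_cont, immediate exercise) for American.
  V(1,0) = exp(-r*dt) * [p*0.000000 + (1-p)*1.650000] = 0.374460; exercise = 0.000000; V(1,0) = max -> 0.374460
  V(1,1) = exp(-r*dt) * [p*1.650000 + (1-p)*5.446162] = 2.434193; exercise = 3.630219; V(1,1) = max -> 3.630219
  V(0,0) = exp(-r*dt) * [p*0.374460 + (1-p)*3.630219] = 1.095791; exercise = 1.650000; V(0,0) = max -> 1.650000


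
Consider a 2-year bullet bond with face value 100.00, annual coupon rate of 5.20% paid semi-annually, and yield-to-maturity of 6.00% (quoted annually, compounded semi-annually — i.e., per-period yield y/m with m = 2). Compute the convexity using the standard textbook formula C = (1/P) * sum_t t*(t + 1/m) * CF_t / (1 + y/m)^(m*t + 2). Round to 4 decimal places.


Coupon per period c = face * coupon_rate / m = 2.600000
Periods per year m = 2; per-period yield y/m = 0.030000
Number of cashflows N = 4
Cashflows (t years, CF_t, discount factor 1/(1+y/m)^(m*t), PV):
  t = 0.5000: CF_t = 2.600000, DF = 0.970874, PV = 2.524272
  t = 1.0000: CF_t = 2.600000, DF = 0.942596, PV = 2.450749
  t = 1.5000: CF_t = 2.600000, DF = 0.915142, PV = 2.379368
  t = 2.0000: CF_t = 102.600000, DF = 0.888487, PV = 91.158771
Price P = sum_t PV_t = 98.513161
Convexity numerator sum_t t*(t + 1/m) * CF_t / (1+y/m)^(m*t + 2):
  t = 0.5000: term = 1.189684
  t = 1.0000: term = 3.465099
  t = 1.5000: term = 6.728349
  t = 2.0000: term = 429.629424
Convexity = (1/P) * sum = 441.012556 / 98.513161 = 4.476687

Answer: Convexity = 4.4767


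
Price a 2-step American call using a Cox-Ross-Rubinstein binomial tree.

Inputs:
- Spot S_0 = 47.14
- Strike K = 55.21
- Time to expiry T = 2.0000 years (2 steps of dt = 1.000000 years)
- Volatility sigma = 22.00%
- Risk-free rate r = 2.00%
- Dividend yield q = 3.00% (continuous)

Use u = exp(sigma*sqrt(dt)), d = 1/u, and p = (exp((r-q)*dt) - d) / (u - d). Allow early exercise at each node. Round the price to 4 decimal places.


Answer: Price = V(0,0) = 3.0887

Derivation:
dt = T/N = 1.000000
u = exp(sigma*sqrt(dt)) = 1.246077; d = 1/u = 0.802519
p = (exp((r-q)*dt) - d) / (u - d) = 0.422788
Discount per step: exp(-r*dt) = 0.980199
Stock lattice S(k, i) with i counting down-moves:
  k=0: S(0,0) = 47.1400
  k=1: S(1,0) = 58.7401; S(1,1) = 37.8307
  k=2: S(2,0) = 73.1946; S(2,1) = 47.1400; S(2,2) = 30.3599
Terminal payoffs V(N, i) = max(S_T - K, 0):
  V(2,0) = 17.984618; V(2,1) = 0.000000; V(2,2) = 0.000000
Backward induction: V(k, i) = exp(-r*dt) * [p * V(k+1, i) + (1-p) * V(k+1, i+1)]; then take max(V_cont, immediate exercise) for American.
  V(1,0) = exp(-r*dt) * [p*17.984618 + (1-p)*0.000000] = 7.453120; exercise = 3.530057; V(1,0) = max -> 7.453120
  V(1,1) = exp(-r*dt) * [p*0.000000 + (1-p)*0.000000] = 0.000000; exercise = 0.000000; V(1,1) = max -> 0.000000
  V(0,0) = exp(-r*dt) * [p*7.453120 + (1-p)*0.000000] = 3.088695; exercise = 0.000000; V(0,0) = max -> 3.088695


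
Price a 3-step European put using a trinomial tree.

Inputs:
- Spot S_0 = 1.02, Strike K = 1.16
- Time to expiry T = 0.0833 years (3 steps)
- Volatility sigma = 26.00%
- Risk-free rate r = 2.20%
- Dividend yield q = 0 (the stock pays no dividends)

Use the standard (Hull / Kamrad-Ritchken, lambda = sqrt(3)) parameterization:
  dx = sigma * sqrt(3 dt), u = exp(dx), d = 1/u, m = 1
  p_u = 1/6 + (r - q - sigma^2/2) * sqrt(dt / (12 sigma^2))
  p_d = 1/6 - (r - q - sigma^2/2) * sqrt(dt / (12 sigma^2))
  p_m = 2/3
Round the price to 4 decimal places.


Answer: Price = V(0,0) = 0.1398

Derivation:
dt = T/N = 0.027767; dx = sigma*sqrt(3*dt) = 0.075041
u = exp(dx) = 1.077928; d = 1/u = 0.927706
p_u = 0.164484, p_m = 0.666667, p_d = 0.168850
Discount per step: exp(-r*dt) = 0.999389
Stock lattice S(k, j) with j the centered position index:
  k=0: S(0,+0) = 1.0200
  k=1: S(1,-1) = 0.9463; S(1,+0) = 1.0200; S(1,+1) = 1.0995
  k=2: S(2,-2) = 0.8779; S(2,-1) = 0.9463; S(2,+0) = 1.0200; S(2,+1) = 1.0995; S(2,+2) = 1.1852
  k=3: S(3,-3) = 0.8144; S(3,-2) = 0.8779; S(3,-1) = 0.9463; S(3,+0) = 1.0200; S(3,+1) = 1.0995; S(3,+2) = 1.1852; S(3,+3) = 1.2775
Terminal payoffs V(N, j) = max(K - S_T, 0):
  V(3,-3) = 0.345612; V(3,-2) = 0.282149; V(3,-1) = 0.213740; V(3,+0) = 0.140000; V(3,+1) = 0.060514; V(3,+2) = 0.000000; V(3,+3) = 0.000000
Backward induction: V(k, j) = exp(-r*dt) * [p_u * V(k+1, j+1) + p_m * V(k+1, j) + p_d * V(k+1, j-1)]
  V(2,-2) = exp(-r*dt) * [p_u*0.213740 + p_m*0.282149 + p_d*0.345612] = 0.281441
  V(2,-1) = exp(-r*dt) * [p_u*0.140000 + p_m*0.213740 + p_d*0.282149] = 0.213032
  V(2,+0) = exp(-r*dt) * [p_u*0.060514 + p_m*0.140000 + p_d*0.213740] = 0.139292
  V(2,+1) = exp(-r*dt) * [p_u*0.000000 + p_m*0.060514 + p_d*0.140000] = 0.063942
  V(2,+2) = exp(-r*dt) * [p_u*0.000000 + p_m*0.000000 + p_d*0.060514] = 0.010211
  V(1,-1) = exp(-r*dt) * [p_u*0.139292 + p_m*0.213032 + p_d*0.281441] = 0.212324
  V(1,+0) = exp(-r*dt) * [p_u*0.063942 + p_m*0.139292 + p_d*0.213032] = 0.139264
  V(1,+1) = exp(-r*dt) * [p_u*0.010211 + p_m*0.063942 + p_d*0.139292] = 0.067786
  V(0,+0) = exp(-r*dt) * [p_u*0.067786 + p_m*0.139264 + p_d*0.212324] = 0.139758


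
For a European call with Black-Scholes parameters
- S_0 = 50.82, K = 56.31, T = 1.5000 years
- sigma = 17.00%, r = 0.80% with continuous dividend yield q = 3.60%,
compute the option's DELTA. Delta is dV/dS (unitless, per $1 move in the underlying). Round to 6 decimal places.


d1 = -0.5903133943; d2 = -0.7985200225
phi(d1) = 0.3351512070; exp(-qT) = 0.9474321065; exp(-rT) = 0.9880717129
N(d1) = 0.2774902806
Delta = exp(-qT) * N(d1) = 0.9474321065 * 0.2774902806 = 0.262903

Answer: Delta = 0.262903


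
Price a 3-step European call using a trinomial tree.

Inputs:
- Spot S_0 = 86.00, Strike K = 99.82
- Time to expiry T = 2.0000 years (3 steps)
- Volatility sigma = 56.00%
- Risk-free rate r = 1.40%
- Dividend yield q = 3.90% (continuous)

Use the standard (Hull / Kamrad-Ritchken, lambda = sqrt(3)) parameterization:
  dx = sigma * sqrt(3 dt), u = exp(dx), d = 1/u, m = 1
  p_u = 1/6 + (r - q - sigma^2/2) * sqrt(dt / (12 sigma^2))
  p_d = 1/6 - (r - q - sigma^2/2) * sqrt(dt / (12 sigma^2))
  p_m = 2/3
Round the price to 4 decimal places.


Answer: Price = V(0,0) = 16.6784

Derivation:
dt = T/N = 0.666667; dx = sigma*sqrt(3*dt) = 0.791960
u = exp(dx) = 2.207718; d = 1/u = 0.452956
p_u = 0.090148, p_m = 0.666667, p_d = 0.243186
Discount per step: exp(-r*dt) = 0.990710
Stock lattice S(k, j) with j the centered position index:
  k=0: S(0,+0) = 86.0000
  k=1: S(1,-1) = 38.9542; S(1,+0) = 86.0000; S(1,+1) = 189.8638
  k=2: S(2,-2) = 17.6446; S(2,-1) = 38.9542; S(2,+0) = 86.0000; S(2,+1) = 189.8638; S(2,+2) = 419.1658
  k=3: S(3,-3) = 7.9922; S(3,-2) = 17.6446; S(3,-1) = 38.9542; S(3,+0) = 86.0000; S(3,+1) = 189.8638; S(3,+2) = 419.1658; S(3,+3) = 925.4000
Terminal payoffs V(N, j) = max(S_T - K, 0):
  V(3,-3) = 0.000000; V(3,-2) = 0.000000; V(3,-1) = 0.000000; V(3,+0) = 0.000000; V(3,+1) = 90.043784; V(3,+2) = 319.345775; V(3,+3) = 825.580004
Backward induction: V(k, j) = exp(-r*dt) * [p_u * V(k+1, j+1) + p_m * V(k+1, j) + p_d * V(k+1, j-1)]
  V(2,-2) = exp(-r*dt) * [p_u*0.000000 + p_m*0.000000 + p_d*0.000000] = 0.000000
  V(2,-1) = exp(-r*dt) * [p_u*0.000000 + p_m*0.000000 + p_d*0.000000] = 0.000000
  V(2,+0) = exp(-r*dt) * [p_u*90.043784 + p_m*0.000000 + p_d*0.000000] = 8.041824
  V(2,+1) = exp(-r*dt) * [p_u*319.345775 + p_m*90.043784 + p_d*0.000000] = 87.992342
  V(2,+2) = exp(-r*dt) * [p_u*825.580004 + p_m*319.345775 + p_d*90.043784] = 306.345998
  V(1,-1) = exp(-r*dt) * [p_u*8.041824 + p_m*0.000000 + p_d*0.000000] = 0.718216
  V(1,+0) = exp(-r*dt) * [p_u*87.992342 + p_m*8.041824 + p_d*0.000000] = 13.170020
  V(1,+1) = exp(-r*dt) * [p_u*306.345998 + p_m*87.992342 + p_d*8.041824] = 87.413896
  V(0,+0) = exp(-r*dt) * [p_u*87.413896 + p_m*13.170020 + p_d*0.718216] = 16.678433


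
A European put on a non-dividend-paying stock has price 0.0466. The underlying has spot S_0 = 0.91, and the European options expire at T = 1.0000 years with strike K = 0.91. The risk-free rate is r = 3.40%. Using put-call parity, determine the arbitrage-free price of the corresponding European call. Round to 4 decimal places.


Answer: Call price = 0.0770

Derivation:
Put-call parity: C - P = S_0 * exp(-qT) - K * exp(-rT).
S_0 * exp(-qT) = 0.9100 * 1.00000000 = 0.91000000
K * exp(-rT) = 0.9100 * 0.96657150 = 0.87958007
C = P + S*exp(-qT) - K*exp(-rT)
C = 0.0466 + 0.91000000 - 0.87958007 = 0.0770


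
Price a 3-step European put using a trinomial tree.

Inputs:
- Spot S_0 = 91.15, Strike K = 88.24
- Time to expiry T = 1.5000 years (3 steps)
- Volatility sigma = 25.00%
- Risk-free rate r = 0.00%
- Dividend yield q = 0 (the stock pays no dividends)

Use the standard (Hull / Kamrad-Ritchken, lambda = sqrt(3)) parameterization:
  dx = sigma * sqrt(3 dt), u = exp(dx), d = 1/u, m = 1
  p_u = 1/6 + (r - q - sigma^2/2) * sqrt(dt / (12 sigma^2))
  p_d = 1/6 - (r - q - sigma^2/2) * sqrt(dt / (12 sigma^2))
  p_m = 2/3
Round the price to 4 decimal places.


dt = T/N = 0.500000; dx = sigma*sqrt(3*dt) = 0.306186
u = exp(dx) = 1.358235; d = 1/u = 0.736250
p_u = 0.141151, p_m = 0.666667, p_d = 0.192182
Discount per step: exp(-r*dt) = 1.000000
Stock lattice S(k, j) with j the centered position index:
  k=0: S(0,+0) = 91.1500
  k=1: S(1,-1) = 67.1091; S(1,+0) = 91.1500; S(1,+1) = 123.8031
  k=2: S(2,-2) = 49.4091; S(2,-1) = 67.1091; S(2,+0) = 91.1500; S(2,+1) = 123.8031; S(2,+2) = 168.1538
  k=3: S(3,-3) = 36.3774; S(3,-2) = 49.4091; S(3,-1) = 67.1091; S(3,+0) = 91.1500; S(3,+1) = 123.8031; S(3,+2) = 168.1538; S(3,+3) = 228.3924
Terminal payoffs V(N, j) = max(K - S_T, 0):
  V(3,-3) = 51.862595; V(3,-2) = 38.830927; V(3,-1) = 21.130858; V(3,+0) = 0.000000; V(3,+1) = 0.000000; V(3,+2) = 0.000000; V(3,+3) = 0.000000
Backward induction: V(k, j) = exp(-r*dt) * [p_u * V(k+1, j+1) + p_m * V(k+1, j) + p_d * V(k+1, j-1)]
  V(2,-2) = exp(-r*dt) * [p_u*21.130858 + p_m*38.830927 + p_d*51.862595] = 38.836996
  V(2,-1) = exp(-r*dt) * [p_u*0.000000 + p_m*21.130858 + p_d*38.830927] = 21.549851
  V(2,+0) = exp(-r*dt) * [p_u*0.000000 + p_m*0.000000 + p_d*21.130858] = 4.060974
  V(2,+1) = exp(-r*dt) * [p_u*0.000000 + p_m*0.000000 + p_d*0.000000] = 0.000000
  V(2,+2) = exp(-r*dt) * [p_u*0.000000 + p_m*0.000000 + p_d*0.000000] = 0.000000
  V(1,-1) = exp(-r*dt) * [p_u*4.060974 + p_m*21.549851 + p_d*38.836996] = 22.403557
  V(1,+0) = exp(-r*dt) * [p_u*0.000000 + p_m*4.060974 + p_d*21.549851] = 6.848814
  V(1,+1) = exp(-r*dt) * [p_u*0.000000 + p_m*0.000000 + p_d*4.060974] = 0.780447
  V(0,+0) = exp(-r*dt) * [p_u*0.780447 + p_m*6.848814 + p_d*22.403557] = 8.981601

Answer: Price = V(0,0) = 8.9816


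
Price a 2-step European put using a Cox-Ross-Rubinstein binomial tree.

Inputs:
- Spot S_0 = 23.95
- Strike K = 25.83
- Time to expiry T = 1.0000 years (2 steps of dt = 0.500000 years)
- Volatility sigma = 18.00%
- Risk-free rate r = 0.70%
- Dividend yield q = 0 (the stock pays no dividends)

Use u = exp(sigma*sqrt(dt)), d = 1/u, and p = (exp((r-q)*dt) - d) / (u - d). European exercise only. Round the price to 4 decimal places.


dt = T/N = 0.500000
u = exp(sigma*sqrt(dt)) = 1.135734; d = 1/u = 0.880488
p = (exp((r-q)*dt) - d) / (u - d) = 0.481959
Discount per step: exp(-r*dt) = 0.996506
Stock lattice S(k, i) with i counting down-moves:
  k=0: S(0,0) = 23.9500
  k=1: S(1,0) = 27.2008; S(1,1) = 21.0877
  k=2: S(2,0) = 30.8929; S(2,1) = 23.9500; S(2,2) = 18.5674
Terminal payoffs V(N, i) = max(K - S_T, 0):
  V(2,0) = 0.000000; V(2,1) = 1.880000; V(2,2) = 7.262553
Backward induction: V(k, i) = exp(-r*dt) * [p * V(k+1, i) + (1-p) * V(k+1, i+1)].
  V(1,0) = exp(-r*dt) * [p*0.000000 + (1-p)*1.880000] = 0.970514
  V(1,1) = exp(-r*dt) * [p*1.880000 + (1-p)*7.262553] = 4.652071
  V(0,0) = exp(-r*dt) * [p*0.970514 + (1-p)*4.652071] = 2.867655

Answer: Price = V(0,0) = 2.8677


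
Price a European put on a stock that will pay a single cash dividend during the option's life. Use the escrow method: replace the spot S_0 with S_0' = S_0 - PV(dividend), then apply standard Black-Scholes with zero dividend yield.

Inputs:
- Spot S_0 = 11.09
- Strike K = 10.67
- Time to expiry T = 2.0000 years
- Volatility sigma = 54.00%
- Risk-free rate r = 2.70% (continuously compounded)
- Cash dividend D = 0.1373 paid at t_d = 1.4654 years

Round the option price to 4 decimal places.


Answer: Price = 2.7250

Derivation:
PV(D) = D * exp(-r * t_d) = 0.1373 * 0.96120670 = 0.13197368
S_0' = S_0 - PV(D) = 11.0900 - 0.13197368 = 10.95802632
d1 = (ln(S_0'/K) + (r + sigma^2/2)*T) / (sigma*sqrt(T)) = 0.48742719
d2 = d1 - sigma*sqrt(T) = -0.27624813
exp(-rT) = 0.94743211
N(-d1) = 0.31297781; N(-d2) = 0.60882125
P = K * exp(-rT) * N(-d2) - S_0' * N(-d1) = 10.6700 * 0.94743211 * 0.60882125 - 10.95802632 * 0.31297781 = 2.7250


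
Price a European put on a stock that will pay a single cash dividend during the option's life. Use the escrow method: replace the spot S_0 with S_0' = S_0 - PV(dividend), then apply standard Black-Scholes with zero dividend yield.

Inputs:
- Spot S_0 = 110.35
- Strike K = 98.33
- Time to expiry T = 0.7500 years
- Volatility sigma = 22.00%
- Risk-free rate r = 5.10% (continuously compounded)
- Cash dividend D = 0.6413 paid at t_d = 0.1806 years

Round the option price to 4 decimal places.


PV(D) = D * exp(-r * t_d) = 0.6413 * 0.99083169 = 0.63542036
S_0' = S_0 - PV(D) = 110.3500 - 0.63542036 = 109.71457964
d1 = (ln(S_0'/K) + (r + sigma^2/2)*T) / (sigma*sqrt(T)) = 0.87102785
d2 = d1 - sigma*sqrt(T) = 0.68050226
exp(-rT) = 0.96247229
N(-d1) = 0.19186947; N(-d2) = 0.24809324
P = K * exp(-rT) * N(-d2) - S_0' * N(-d1) = 98.3300 * 0.96247229 * 0.24809324 - 109.71457964 * 0.19186947 = 2.4286

Answer: Price = 2.4286


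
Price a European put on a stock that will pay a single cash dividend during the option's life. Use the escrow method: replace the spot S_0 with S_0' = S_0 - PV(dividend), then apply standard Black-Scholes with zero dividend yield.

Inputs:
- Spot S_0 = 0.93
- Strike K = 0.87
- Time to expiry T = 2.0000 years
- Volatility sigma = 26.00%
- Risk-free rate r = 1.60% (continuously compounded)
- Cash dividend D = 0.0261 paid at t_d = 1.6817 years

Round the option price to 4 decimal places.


PV(D) = D * exp(-r * t_d) = 0.0261 * 0.97345157 = 0.02540709
S_0' = S_0 - PV(D) = 0.9300 - 0.02540709 = 0.90459291
d1 = (ln(S_0'/K) + (r + sigma^2/2)*T) / (sigma*sqrt(T)) = 0.37692004
d2 = d1 - sigma*sqrt(T) = 0.00922451
exp(-rT) = 0.96850658
N(-d1) = 0.35311651; N(-d2) = 0.49632000
P = K * exp(-rT) * N(-d2) - S_0' * N(-d1) = 0.8700 * 0.96850658 * 0.49632000 - 0.90459291 * 0.35311651 = 0.0988

Answer: Price = 0.0988


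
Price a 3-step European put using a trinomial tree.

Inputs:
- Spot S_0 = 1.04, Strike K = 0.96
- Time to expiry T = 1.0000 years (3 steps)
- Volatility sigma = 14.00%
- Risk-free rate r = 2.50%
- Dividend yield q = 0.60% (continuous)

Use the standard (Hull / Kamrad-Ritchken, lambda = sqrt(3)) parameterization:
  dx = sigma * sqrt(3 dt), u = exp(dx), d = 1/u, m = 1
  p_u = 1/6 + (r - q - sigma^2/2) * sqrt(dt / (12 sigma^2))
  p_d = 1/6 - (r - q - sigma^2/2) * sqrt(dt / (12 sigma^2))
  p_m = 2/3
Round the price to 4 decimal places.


Answer: Price = V(0,0) = 0.0213

Derivation:
dt = T/N = 0.333333; dx = sigma*sqrt(3*dt) = 0.140000
u = exp(dx) = 1.150274; d = 1/u = 0.869358
p_u = 0.177619, p_m = 0.666667, p_d = 0.155714
Discount per step: exp(-r*dt) = 0.991701
Stock lattice S(k, j) with j the centered position index:
  k=0: S(0,+0) = 1.0400
  k=1: S(1,-1) = 0.9041; S(1,+0) = 1.0400; S(1,+1) = 1.1963
  k=2: S(2,-2) = 0.7860; S(2,-1) = 0.9041; S(2,+0) = 1.0400; S(2,+1) = 1.1963; S(2,+2) = 1.3761
  k=3: S(3,-3) = 0.6833; S(3,-2) = 0.7860; S(3,-1) = 0.9041; S(3,+0) = 1.0400; S(3,+1) = 1.1963; S(3,+2) = 1.3761; S(3,+3) = 1.5828
Terminal payoffs V(N, j) = max(K - S_T, 0):
  V(3,-3) = 0.276671; V(3,-2) = 0.173985; V(3,-1) = 0.055867; V(3,+0) = 0.000000; V(3,+1) = 0.000000; V(3,+2) = 0.000000; V(3,+3) = 0.000000
Backward induction: V(k, j) = exp(-r*dt) * [p_u * V(k+1, j+1) + p_m * V(k+1, j) + p_d * V(k+1, j-1)]
  V(2,-2) = exp(-r*dt) * [p_u*0.055867 + p_m*0.173985 + p_d*0.276671] = 0.167592
  V(2,-1) = exp(-r*dt) * [p_u*0.000000 + p_m*0.055867 + p_d*0.173985] = 0.063803
  V(2,+0) = exp(-r*dt) * [p_u*0.000000 + p_m*0.000000 + p_d*0.055867] = 0.008627
  V(2,+1) = exp(-r*dt) * [p_u*0.000000 + p_m*0.000000 + p_d*0.000000] = 0.000000
  V(2,+2) = exp(-r*dt) * [p_u*0.000000 + p_m*0.000000 + p_d*0.000000] = 0.000000
  V(1,-1) = exp(-r*dt) * [p_u*0.008627 + p_m*0.063803 + p_d*0.167592] = 0.069582
  V(1,+0) = exp(-r*dt) * [p_u*0.000000 + p_m*0.008627 + p_d*0.063803] = 0.015556
  V(1,+1) = exp(-r*dt) * [p_u*0.000000 + p_m*0.000000 + p_d*0.008627] = 0.001332
  V(0,+0) = exp(-r*dt) * [p_u*0.001332 + p_m*0.015556 + p_d*0.069582] = 0.021264


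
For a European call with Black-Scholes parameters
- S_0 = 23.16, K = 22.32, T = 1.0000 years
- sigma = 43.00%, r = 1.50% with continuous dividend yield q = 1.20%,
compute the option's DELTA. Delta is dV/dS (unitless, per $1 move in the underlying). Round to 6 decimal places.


d1 = 0.3078918958; d2 = -0.1221081042
phi(d1) = 0.3804740731; exp(-qT) = 0.9880717129; exp(-rT) = 0.9851119396
N(d1) = 0.6209177037
Delta = exp(-qT) * N(d1) = 0.9880717129 * 0.6209177037 = 0.613511

Answer: Delta = 0.613511


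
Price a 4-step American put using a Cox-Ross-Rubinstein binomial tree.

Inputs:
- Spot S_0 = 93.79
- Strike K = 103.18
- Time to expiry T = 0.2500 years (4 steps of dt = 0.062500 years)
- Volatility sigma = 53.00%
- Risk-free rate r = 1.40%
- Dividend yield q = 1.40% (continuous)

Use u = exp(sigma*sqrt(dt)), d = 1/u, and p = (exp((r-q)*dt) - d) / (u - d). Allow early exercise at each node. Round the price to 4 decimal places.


Answer: Price = V(0,0) = 16.1624

Derivation:
dt = T/N = 0.062500
u = exp(sigma*sqrt(dt)) = 1.141679; d = 1/u = 0.875903
p = (exp((r-q)*dt) - d) / (u - d) = 0.466923
Discount per step: exp(-r*dt) = 0.999125
Stock lattice S(k, i) with i counting down-moves:
  k=0: S(0,0) = 93.7900
  k=1: S(1,0) = 107.0781; S(1,1) = 82.1509
  k=2: S(2,0) = 122.2488; S(2,1) = 93.7900; S(2,2) = 71.9562
  k=3: S(3,0) = 139.5689; S(3,1) = 107.0781; S(3,2) = 82.1509; S(3,3) = 63.0267
  k=4: S(4,0) = 159.3429; S(4,1) = 122.2488; S(4,2) = 93.7900; S(4,3) = 71.9562; S(4,4) = 55.2053
Terminal payoffs V(N, i) = max(K - S_T, 0):
  V(4,0) = 0.000000; V(4,1) = 0.000000; V(4,2) = 9.390000; V(4,3) = 31.223754; V(4,4) = 47.974740
Backward induction: V(k, i) = exp(-r*dt) * [p * V(k+1, i) + (1-p) * V(k+1, i+1)]; then take max(V_cont, immediate exercise) for American.
  V(3,0) = exp(-r*dt) * [p*0.000000 + (1-p)*0.000000] = 0.000000; exercise = 0.000000; V(3,0) = max -> 0.000000
  V(3,1) = exp(-r*dt) * [p*0.000000 + (1-p)*9.390000] = 5.001212; exercise = 0.000000; V(3,1) = max -> 5.001212
  V(3,2) = exp(-r*dt) * [p*9.390000 + (1-p)*31.223754] = 21.010671; exercise = 21.029064; V(3,2) = max -> 21.029064
  V(3,3) = exp(-r*dt) * [p*31.223754 + (1-p)*47.974740] = 40.118194; exercise = 40.153313; V(3,3) = max -> 40.153313
  V(2,0) = exp(-r*dt) * [p*0.000000 + (1-p)*5.001212] = 2.663697; exercise = 0.000000; V(2,0) = max -> 2.663697
  V(2,1) = exp(-r*dt) * [p*5.001212 + (1-p)*21.029064] = 13.533438; exercise = 9.390000; V(2,1) = max -> 13.533438
  V(2,2) = exp(-r*dt) * [p*21.029064 + (1-p)*40.153313] = 31.196445; exercise = 31.223754; V(2,2) = max -> 31.223754
  V(1,0) = exp(-r*dt) * [p*2.663697 + (1-p)*13.533438] = 8.450704; exercise = 0.000000; V(1,0) = max -> 8.450704
  V(1,1) = exp(-r*dt) * [p*13.533438 + (1-p)*31.223754] = 22.943647; exercise = 21.029064; V(1,1) = max -> 22.943647
  V(0,0) = exp(-r*dt) * [p*8.450704 + (1-p)*22.943647] = 16.162405; exercise = 9.390000; V(0,0) = max -> 16.162405


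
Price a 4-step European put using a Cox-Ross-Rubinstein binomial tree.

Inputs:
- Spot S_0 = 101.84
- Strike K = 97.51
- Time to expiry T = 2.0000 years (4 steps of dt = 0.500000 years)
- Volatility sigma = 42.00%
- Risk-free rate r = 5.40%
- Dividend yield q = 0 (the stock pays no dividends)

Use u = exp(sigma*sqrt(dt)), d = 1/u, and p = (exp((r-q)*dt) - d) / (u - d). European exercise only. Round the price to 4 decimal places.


Answer: Price = V(0,0) = 14.9563

Derivation:
dt = T/N = 0.500000
u = exp(sigma*sqrt(dt)) = 1.345795; d = 1/u = 0.743055
p = (exp((r-q)*dt) - d) / (u - d) = 0.471700
Discount per step: exp(-r*dt) = 0.973361
Stock lattice S(k, i) with i counting down-moves:
  k=0: S(0,0) = 101.8400
  k=1: S(1,0) = 137.0558; S(1,1) = 75.6727
  k=2: S(2,0) = 184.4489; S(2,1) = 101.8400; S(2,2) = 56.2290
  k=3: S(3,0) = 248.2304; S(3,1) = 137.0558; S(3,2) = 75.6727; S(3,3) = 41.7813
  k=4: S(4,0) = 334.0673; S(4,1) = 184.4489; S(4,2) = 101.8400; S(4,3) = 56.2290; S(4,4) = 31.0458
Terminal payoffs V(N, i) = max(K - S_T, 0):
  V(4,0) = 0.000000; V(4,1) = 0.000000; V(4,2) = 0.000000; V(4,3) = 41.280965; V(4,4) = 66.464199
Backward induction: V(k, i) = exp(-r*dt) * [p * V(k+1, i) + (1-p) * V(k+1, i+1)].
  V(3,0) = exp(-r*dt) * [p*0.000000 + (1-p)*0.000000] = 0.000000
  V(3,1) = exp(-r*dt) * [p*0.000000 + (1-p)*0.000000] = 0.000000
  V(3,2) = exp(-r*dt) * [p*0.000000 + (1-p)*41.280965] = 21.227760
  V(3,3) = exp(-r*dt) * [p*41.280965 + (1-p)*66.464199] = 53.131174
  V(2,0) = exp(-r*dt) * [p*0.000000 + (1-p)*0.000000] = 0.000000
  V(2,1) = exp(-r*dt) * [p*0.000000 + (1-p)*21.227760] = 10.915873
  V(2,2) = exp(-r*dt) * [p*21.227760 + (1-p)*53.131174] = 37.067855
  V(1,0) = exp(-r*dt) * [p*0.000000 + (1-p)*10.915873] = 5.613230
  V(1,1) = exp(-r*dt) * [p*10.915873 + (1-p)*37.067855] = 24.073126
  V(0,0) = exp(-r*dt) * [p*5.613230 + (1-p)*24.073126] = 14.956265


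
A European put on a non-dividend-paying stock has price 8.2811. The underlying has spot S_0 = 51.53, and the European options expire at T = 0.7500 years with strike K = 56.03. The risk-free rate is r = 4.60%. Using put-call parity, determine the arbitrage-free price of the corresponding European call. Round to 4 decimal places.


Answer: Call price = 5.6812

Derivation:
Put-call parity: C - P = S_0 * exp(-qT) - K * exp(-rT).
S_0 * exp(-qT) = 51.5300 * 1.00000000 = 51.53000000
K * exp(-rT) = 56.0300 * 0.96608834 = 54.12992967
C = P + S*exp(-qT) - K*exp(-rT)
C = 8.2811 + 51.53000000 - 54.12992967 = 5.6812


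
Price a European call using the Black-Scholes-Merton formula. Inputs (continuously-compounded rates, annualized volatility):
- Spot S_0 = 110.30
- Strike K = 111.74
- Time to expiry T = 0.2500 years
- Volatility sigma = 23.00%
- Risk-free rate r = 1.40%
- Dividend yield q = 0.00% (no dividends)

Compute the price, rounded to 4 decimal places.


Answer: Price = 4.5741

Derivation:
d1 = (ln(S/K) + (r - q + 0.5*sigma^2) * T) / (sigma * sqrt(T)) = -0.02485494
d2 = d1 - sigma * sqrt(T) = -0.13985494
exp(-rT) = 0.99650612; exp(-qT) = 1.00000000
C = S_0 * exp(-qT) * N(d1) - K * exp(-rT) * N(d2)
N(d1) = 0.49008534; N(d2) = 0.44438730
C = 110.3000 * 1.00000000 * 0.49008534 - 111.7400 * 0.99650612 * 0.44438730 = 4.5741


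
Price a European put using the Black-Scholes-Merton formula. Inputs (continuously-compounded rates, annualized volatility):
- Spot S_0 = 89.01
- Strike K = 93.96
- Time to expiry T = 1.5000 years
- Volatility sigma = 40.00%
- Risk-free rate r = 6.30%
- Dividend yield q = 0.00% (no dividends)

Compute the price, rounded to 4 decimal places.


Answer: Price = 15.1779

Derivation:
d1 = (ln(S/K) + (r - q + 0.5*sigma^2) * T) / (sigma * sqrt(T)) = 0.32737341
d2 = d1 - sigma * sqrt(T) = -0.16252454
exp(-rT) = 0.90982773; exp(-qT) = 1.00000000
P = K * exp(-rT) * N(-d2) - S_0 * exp(-qT) * N(-d1)
N(-d1) = 0.37169274; N(-d2) = 0.56455360
P = 93.9600 * 0.90982773 * 0.56455360 - 89.0100 * 1.00000000 * 0.37169274 = 15.1779


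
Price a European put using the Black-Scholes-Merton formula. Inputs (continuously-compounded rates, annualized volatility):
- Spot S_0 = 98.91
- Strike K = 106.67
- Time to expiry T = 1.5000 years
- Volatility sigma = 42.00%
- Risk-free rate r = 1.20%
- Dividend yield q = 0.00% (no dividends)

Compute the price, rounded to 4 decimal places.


Answer: Price = 23.7253

Derivation:
d1 = (ln(S/K) + (r - q + 0.5*sigma^2) * T) / (sigma * sqrt(T)) = 0.14535659
d2 = d1 - sigma * sqrt(T) = -0.36903626
exp(-rT) = 0.98216103; exp(-qT) = 1.00000000
P = K * exp(-rT) * N(-d2) - S_0 * exp(-qT) * N(-d1)
N(-d1) = 0.44221467; N(-d2) = 0.64394965
P = 106.6700 * 0.98216103 * 0.64394965 - 98.9100 * 1.00000000 * 0.44221467 = 23.7253


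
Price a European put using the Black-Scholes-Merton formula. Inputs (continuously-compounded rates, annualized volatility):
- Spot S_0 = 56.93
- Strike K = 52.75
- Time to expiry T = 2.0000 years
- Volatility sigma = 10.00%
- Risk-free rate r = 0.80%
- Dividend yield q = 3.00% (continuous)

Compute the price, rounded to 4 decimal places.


d1 = (ln(S/K) + (r - q + 0.5*sigma^2) * T) / (sigma * sqrt(T)) = 0.29881393
d2 = d1 - sigma * sqrt(T) = 0.15739257
exp(-rT) = 0.98412732; exp(-qT) = 0.94176453
P = K * exp(-rT) * N(-d2) - S_0 * exp(-qT) * N(-d1)
N(-d1) = 0.38254101; N(-d2) = 0.43746773
P = 52.7500 * 0.98412732 * 0.43746773 - 56.9300 * 0.94176453 * 0.38254101 = 2.2003

Answer: Price = 2.2003


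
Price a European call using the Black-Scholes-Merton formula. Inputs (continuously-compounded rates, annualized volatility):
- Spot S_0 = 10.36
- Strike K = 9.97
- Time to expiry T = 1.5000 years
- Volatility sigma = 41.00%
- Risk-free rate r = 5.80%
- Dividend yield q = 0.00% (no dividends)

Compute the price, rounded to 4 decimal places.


Answer: Price = 2.6017

Derivation:
d1 = (ln(S/K) + (r - q + 0.5*sigma^2) * T) / (sigma * sqrt(T)) = 0.50074471
d2 = d1 - sigma * sqrt(T) = -0.00140068
exp(-rT) = 0.91667710; exp(-qT) = 1.00000000
C = S_0 * exp(-qT) * N(d1) - K * exp(-rT) * N(d2)
N(d1) = 0.69172460; N(d2) = 0.49944121
C = 10.3600 * 1.00000000 * 0.69172460 - 9.9700 * 0.91667710 * 0.49944121 = 2.6017


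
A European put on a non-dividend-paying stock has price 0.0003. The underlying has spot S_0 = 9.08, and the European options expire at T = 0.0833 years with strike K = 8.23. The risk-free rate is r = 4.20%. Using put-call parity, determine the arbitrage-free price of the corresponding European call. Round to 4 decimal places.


Put-call parity: C - P = S_0 * exp(-qT) - K * exp(-rT).
S_0 * exp(-qT) = 9.0800 * 1.00000000 = 9.08000000
K * exp(-rT) = 8.2300 * 0.99650751 = 8.20125683
C = P + S*exp(-qT) - K*exp(-rT)
C = 0.0003 + 9.08000000 - 8.20125683 = 0.8790

Answer: Call price = 0.8790


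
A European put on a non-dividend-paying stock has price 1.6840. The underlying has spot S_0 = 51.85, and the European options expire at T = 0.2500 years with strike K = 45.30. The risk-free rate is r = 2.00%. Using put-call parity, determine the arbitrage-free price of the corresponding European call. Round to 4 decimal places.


Answer: Call price = 8.4599

Derivation:
Put-call parity: C - P = S_0 * exp(-qT) - K * exp(-rT).
S_0 * exp(-qT) = 51.8500 * 1.00000000 = 51.85000000
K * exp(-rT) = 45.3000 * 0.99501248 = 45.07406531
C = P + S*exp(-qT) - K*exp(-rT)
C = 1.6840 + 51.85000000 - 45.07406531 = 8.4599


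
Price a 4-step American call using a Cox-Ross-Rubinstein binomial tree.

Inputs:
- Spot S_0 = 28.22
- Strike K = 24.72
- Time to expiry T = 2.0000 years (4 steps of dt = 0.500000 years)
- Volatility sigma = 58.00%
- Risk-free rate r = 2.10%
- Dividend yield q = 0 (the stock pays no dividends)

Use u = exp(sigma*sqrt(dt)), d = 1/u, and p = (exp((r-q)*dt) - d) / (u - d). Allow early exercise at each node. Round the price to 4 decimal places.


dt = T/N = 0.500000
u = exp(sigma*sqrt(dt)) = 1.507002; d = 1/u = 0.663569
p = (exp((r-q)*dt) - d) / (u - d) = 0.411398
Discount per step: exp(-r*dt) = 0.989555
Stock lattice S(k, i) with i counting down-moves:
  k=0: S(0,0) = 28.2200
  k=1: S(1,0) = 42.5276; S(1,1) = 18.7259
  k=2: S(2,0) = 64.0891; S(2,1) = 28.2200; S(2,2) = 12.4260
  k=3: S(3,0) = 96.5824; S(3,1) = 42.5276; S(3,2) = 18.7259; S(3,3) = 8.2455
  k=4: S(4,0) = 145.5499; S(4,1) = 64.0891; S(4,2) = 28.2200; S(4,3) = 12.4260; S(4,4) = 5.4714
Terminal payoffs V(N, i) = max(S_T - K, 0):
  V(4,0) = 120.829856; V(4,1) = 39.369133; V(4,2) = 3.500000; V(4,3) = 0.000000; V(4,4) = 0.000000
Backward induction: V(k, i) = exp(-r*dt) * [p * V(k+1, i) + (1-p) * V(k+1, i+1)]; then take max(V_cont, immediate exercise) for American.
  V(3,0) = exp(-r*dt) * [p*120.829856 + (1-p)*39.369133] = 72.120623; exercise = 71.862421; V(3,0) = max -> 72.120623
  V(3,1) = exp(-r*dt) * [p*39.369133 + (1-p)*3.500000] = 18.065785; exercise = 17.807583; V(3,1) = max -> 18.065785
  V(3,2) = exp(-r*dt) * [p*3.500000 + (1-p)*0.000000] = 1.424852; exercise = 0.000000; V(3,2) = max -> 1.424852
  V(3,3) = exp(-r*dt) * [p*0.000000 + (1-p)*0.000000] = 0.000000; exercise = 0.000000; V(3,3) = max -> 0.000000
  V(2,0) = exp(-r*dt) * [p*72.120623 + (1-p)*18.065785] = 39.882840; exercise = 39.369133; V(2,0) = max -> 39.882840
  V(2,1) = exp(-r*dt) * [p*18.065785 + (1-p)*1.424852] = 8.184502; exercise = 3.500000; V(2,1) = max -> 8.184502
  V(2,2) = exp(-r*dt) * [p*1.424852 + (1-p)*0.000000] = 0.580058; exercise = 0.000000; V(2,2) = max -> 0.580058
  V(1,0) = exp(-r*dt) * [p*39.882840 + (1-p)*8.184502] = 21.003424; exercise = 17.807583; V(1,0) = max -> 21.003424
  V(1,1) = exp(-r*dt) * [p*8.184502 + (1-p)*0.580058] = 3.669772; exercise = 0.000000; V(1,1) = max -> 3.669772
  V(0,0) = exp(-r*dt) * [p*21.003424 + (1-p)*3.669772] = 10.687980; exercise = 3.500000; V(0,0) = max -> 10.687980

Answer: Price = V(0,0) = 10.6880


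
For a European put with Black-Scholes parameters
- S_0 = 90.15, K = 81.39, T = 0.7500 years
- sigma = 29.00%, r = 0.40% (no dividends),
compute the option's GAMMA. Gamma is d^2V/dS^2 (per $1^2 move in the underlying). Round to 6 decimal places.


Answer: Gamma = 0.015192

Derivation:
d1 = 0.5445409836; d2 = 0.2933936165
phi(d1) = 0.3439699519; exp(-qT) = 1.0000000000; exp(-rT) = 0.9970044955
Gamma = exp(-qT) * phi(d1) / (S * sigma * sqrt(T)) = 1.0000000000 * 0.3439699519 / (90.1500 * 0.2900 * 0.8660254038) = 0.015192
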